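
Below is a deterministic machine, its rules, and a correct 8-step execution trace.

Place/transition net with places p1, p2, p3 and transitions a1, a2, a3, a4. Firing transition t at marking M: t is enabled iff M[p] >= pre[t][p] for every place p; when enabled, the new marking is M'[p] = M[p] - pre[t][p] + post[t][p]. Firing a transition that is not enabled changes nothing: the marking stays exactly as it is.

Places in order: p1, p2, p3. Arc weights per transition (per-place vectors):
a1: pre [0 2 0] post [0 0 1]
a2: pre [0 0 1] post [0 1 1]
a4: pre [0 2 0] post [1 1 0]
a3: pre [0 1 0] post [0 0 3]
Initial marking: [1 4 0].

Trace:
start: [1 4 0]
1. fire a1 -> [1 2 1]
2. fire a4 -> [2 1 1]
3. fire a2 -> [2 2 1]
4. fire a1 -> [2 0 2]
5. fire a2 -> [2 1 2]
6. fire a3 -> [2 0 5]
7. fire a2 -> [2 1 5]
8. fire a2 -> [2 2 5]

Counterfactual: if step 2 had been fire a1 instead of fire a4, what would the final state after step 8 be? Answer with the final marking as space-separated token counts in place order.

(re-executing from step 2 with the substitution; state before step 2: [1 2 1])
2. fire a1 -> [1 0 2]
3. fire a2 -> [1 1 2]
4. fire a1 -> [1 1 2]
5. fire a2 -> [1 2 2]
6. fire a3 -> [1 1 5]
7. fire a2 -> [1 2 5]
8. fire a2 -> [1 3 5]

1 3 5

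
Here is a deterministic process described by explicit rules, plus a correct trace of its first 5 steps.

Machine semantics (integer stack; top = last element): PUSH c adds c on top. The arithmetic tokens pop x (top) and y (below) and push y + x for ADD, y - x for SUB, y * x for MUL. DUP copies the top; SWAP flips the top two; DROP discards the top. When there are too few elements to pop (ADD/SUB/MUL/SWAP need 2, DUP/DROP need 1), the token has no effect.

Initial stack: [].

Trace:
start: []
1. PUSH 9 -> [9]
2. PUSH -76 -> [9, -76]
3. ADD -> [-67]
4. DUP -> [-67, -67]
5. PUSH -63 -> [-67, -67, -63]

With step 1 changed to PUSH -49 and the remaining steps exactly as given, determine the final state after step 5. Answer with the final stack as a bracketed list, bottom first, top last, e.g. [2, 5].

[-125, -125, -63]

(re-executing from step 1 with the substitution; state before step 1: [])
1. PUSH -49 -> [-49]
2. PUSH -76 -> [-49, -76]
3. ADD -> [-125]
4. DUP -> [-125, -125]
5. PUSH -63 -> [-125, -125, -63]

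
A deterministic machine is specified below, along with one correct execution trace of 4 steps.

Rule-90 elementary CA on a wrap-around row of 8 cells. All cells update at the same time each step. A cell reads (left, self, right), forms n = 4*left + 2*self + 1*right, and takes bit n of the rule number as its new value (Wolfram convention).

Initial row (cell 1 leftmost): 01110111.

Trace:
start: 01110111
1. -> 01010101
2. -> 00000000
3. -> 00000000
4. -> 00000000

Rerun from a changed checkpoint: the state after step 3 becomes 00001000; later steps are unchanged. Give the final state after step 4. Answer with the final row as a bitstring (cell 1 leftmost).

state after step 3 := 00001000
4. -> 00010100

00010100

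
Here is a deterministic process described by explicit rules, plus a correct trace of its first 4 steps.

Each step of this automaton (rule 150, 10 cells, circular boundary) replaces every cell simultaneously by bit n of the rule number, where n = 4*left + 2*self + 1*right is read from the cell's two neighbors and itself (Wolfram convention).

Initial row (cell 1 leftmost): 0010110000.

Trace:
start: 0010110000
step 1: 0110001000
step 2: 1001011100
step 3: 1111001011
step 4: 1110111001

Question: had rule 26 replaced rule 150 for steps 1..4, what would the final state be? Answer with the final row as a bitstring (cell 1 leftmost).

1100000010

(re-executing steps 1..4 under rule 26; state before step 1: 0010110000)
step 1: 0100101000
step 2: 1011000100
step 3: 0010101011
step 4: 1100000010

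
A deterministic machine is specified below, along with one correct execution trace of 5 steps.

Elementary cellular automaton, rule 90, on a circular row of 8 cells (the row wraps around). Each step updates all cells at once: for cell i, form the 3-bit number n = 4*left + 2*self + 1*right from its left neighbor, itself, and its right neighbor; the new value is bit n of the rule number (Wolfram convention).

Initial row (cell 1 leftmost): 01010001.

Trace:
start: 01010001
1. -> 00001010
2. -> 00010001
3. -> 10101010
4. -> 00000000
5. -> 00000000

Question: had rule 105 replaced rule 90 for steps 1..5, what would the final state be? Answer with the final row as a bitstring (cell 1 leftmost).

(re-executing steps 1..5 under rule 105; state before step 1: 01010001)
1. -> 10100100
2. -> 01000000
3. -> 00011111
4. -> 01010001
5. -> 10100100

10100100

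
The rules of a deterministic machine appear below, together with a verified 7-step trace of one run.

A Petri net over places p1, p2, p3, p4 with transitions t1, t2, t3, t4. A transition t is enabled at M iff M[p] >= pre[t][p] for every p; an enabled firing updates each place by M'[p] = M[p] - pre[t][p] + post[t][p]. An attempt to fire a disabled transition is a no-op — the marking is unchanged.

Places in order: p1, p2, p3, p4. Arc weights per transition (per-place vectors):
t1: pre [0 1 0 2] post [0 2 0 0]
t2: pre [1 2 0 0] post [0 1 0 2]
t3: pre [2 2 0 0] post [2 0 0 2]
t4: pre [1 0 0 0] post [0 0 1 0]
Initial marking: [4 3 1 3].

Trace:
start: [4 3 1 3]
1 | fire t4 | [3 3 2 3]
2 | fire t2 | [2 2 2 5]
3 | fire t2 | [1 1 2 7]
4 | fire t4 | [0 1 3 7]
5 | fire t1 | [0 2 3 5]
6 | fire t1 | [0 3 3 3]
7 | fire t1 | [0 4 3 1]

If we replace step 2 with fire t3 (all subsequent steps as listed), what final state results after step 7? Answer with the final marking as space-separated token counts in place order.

2 3 3 1

(re-executing from step 2 with the substitution; state before step 2: [3 3 2 3])
2 | fire t3 | [3 1 2 5]
3 | fire t2 | [3 1 2 5]
4 | fire t4 | [2 1 3 5]
5 | fire t1 | [2 2 3 3]
6 | fire t1 | [2 3 3 1]
7 | fire t1 | [2 3 3 1]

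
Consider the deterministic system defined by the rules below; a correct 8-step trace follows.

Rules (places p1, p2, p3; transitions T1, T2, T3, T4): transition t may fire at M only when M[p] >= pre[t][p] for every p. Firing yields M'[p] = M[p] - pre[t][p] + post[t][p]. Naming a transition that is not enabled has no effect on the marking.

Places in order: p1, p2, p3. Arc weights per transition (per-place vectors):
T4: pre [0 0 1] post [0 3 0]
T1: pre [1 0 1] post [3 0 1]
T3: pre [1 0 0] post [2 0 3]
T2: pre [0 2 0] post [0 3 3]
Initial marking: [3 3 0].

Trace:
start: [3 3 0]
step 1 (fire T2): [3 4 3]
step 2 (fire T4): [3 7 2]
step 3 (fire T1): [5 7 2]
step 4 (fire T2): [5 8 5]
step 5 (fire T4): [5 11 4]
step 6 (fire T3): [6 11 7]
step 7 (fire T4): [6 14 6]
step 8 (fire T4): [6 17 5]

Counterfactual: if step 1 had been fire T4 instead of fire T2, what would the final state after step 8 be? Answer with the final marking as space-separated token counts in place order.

(re-executing from step 1 with the substitution; state before step 1: [3 3 0])
step 1 (fire T4): [3 3 0]
step 2 (fire T4): [3 3 0]
step 3 (fire T1): [3 3 0]
step 4 (fire T2): [3 4 3]
step 5 (fire T4): [3 7 2]
step 6 (fire T3): [4 7 5]
step 7 (fire T4): [4 10 4]
step 8 (fire T4): [4 13 3]

4 13 3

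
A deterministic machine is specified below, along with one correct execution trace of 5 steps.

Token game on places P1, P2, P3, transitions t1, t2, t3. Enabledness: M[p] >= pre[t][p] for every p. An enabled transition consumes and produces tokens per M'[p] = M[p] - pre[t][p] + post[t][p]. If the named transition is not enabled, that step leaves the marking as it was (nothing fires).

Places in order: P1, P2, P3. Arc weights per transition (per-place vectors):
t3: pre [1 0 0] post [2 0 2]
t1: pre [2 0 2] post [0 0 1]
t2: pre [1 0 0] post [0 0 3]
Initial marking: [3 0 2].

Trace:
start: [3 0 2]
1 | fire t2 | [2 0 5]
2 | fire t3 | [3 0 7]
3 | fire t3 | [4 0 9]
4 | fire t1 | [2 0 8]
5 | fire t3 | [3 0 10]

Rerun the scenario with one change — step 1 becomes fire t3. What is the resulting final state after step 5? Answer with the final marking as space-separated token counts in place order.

5 0 9

(re-executing from step 1 with the substitution; state before step 1: [3 0 2])
1 | fire t3 | [4 0 4]
2 | fire t3 | [5 0 6]
3 | fire t3 | [6 0 8]
4 | fire t1 | [4 0 7]
5 | fire t3 | [5 0 9]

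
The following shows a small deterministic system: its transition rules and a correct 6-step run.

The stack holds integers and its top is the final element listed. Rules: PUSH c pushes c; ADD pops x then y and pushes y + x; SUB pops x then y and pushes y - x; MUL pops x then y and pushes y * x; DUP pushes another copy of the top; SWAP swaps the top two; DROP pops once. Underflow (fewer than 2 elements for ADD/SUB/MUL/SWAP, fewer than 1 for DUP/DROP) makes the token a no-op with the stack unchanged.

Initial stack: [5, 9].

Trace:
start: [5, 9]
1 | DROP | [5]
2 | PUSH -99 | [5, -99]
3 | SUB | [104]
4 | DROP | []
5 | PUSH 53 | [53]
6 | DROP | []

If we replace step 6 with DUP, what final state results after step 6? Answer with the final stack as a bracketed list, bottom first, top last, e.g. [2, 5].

[53, 53]

(re-executing from step 6 with the substitution; state before step 6: [53])
6 | DUP | [53, 53]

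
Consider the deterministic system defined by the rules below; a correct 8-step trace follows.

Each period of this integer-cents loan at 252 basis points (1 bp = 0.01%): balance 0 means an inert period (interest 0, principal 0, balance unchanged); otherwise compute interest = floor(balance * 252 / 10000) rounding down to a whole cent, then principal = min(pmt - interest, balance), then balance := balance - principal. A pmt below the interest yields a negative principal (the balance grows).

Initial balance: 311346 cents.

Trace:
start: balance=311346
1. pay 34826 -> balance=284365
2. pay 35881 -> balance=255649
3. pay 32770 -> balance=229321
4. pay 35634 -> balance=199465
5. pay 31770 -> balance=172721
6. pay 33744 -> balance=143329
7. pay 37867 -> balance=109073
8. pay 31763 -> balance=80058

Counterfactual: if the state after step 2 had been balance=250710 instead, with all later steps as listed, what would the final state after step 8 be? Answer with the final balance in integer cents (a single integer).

state after step 2 := balance=250710
3. pay 32770 -> balance=224257
4. pay 35634 -> balance=194274
5. pay 31770 -> balance=167399
6. pay 33744 -> balance=137873
7. pay 37867 -> balance=103480
8. pay 31763 -> balance=74324

74324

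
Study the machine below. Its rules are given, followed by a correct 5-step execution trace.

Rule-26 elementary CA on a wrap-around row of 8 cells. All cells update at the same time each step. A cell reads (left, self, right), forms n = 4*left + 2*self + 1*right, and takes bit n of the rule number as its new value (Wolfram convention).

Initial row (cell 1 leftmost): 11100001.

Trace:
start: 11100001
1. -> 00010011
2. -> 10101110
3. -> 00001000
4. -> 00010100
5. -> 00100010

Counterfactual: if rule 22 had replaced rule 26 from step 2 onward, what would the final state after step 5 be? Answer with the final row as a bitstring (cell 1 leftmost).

(re-executing steps 2..5 under rule 22; state before step 2: 00010011)
2. -> 10111100
3. -> 10000011
4. -> 01000100
5. -> 11101110

11101110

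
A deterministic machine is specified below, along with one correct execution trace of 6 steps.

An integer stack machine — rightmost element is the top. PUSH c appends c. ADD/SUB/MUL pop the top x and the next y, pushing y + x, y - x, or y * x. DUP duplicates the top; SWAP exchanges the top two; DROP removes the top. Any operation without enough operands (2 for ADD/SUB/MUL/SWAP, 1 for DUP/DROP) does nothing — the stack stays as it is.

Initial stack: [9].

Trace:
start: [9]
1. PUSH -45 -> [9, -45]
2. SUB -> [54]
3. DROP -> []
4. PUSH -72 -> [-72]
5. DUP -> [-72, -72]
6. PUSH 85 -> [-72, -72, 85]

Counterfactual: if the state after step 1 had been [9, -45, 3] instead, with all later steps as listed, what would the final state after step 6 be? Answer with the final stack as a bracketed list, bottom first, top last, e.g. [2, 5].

[9, -72, -72, 85]

state after step 1 := [9, -45, 3]
2. SUB -> [9, -48]
3. DROP -> [9]
4. PUSH -72 -> [9, -72]
5. DUP -> [9, -72, -72]
6. PUSH 85 -> [9, -72, -72, 85]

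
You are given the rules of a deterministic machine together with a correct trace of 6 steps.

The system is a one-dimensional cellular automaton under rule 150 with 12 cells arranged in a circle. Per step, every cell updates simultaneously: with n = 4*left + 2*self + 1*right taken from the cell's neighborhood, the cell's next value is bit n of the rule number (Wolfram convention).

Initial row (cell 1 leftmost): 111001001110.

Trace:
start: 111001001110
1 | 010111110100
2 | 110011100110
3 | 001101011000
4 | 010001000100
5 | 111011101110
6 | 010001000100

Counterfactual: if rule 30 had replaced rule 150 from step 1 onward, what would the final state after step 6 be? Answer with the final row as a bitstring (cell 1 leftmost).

(re-executing steps 1..6 under rule 30; state before step 1: 111001001110)
1 | 100111111000
2 | 111100000101
3 | 000010001101
4 | 100111011001
5 | 011100010111
6 | 010010110100

010010110100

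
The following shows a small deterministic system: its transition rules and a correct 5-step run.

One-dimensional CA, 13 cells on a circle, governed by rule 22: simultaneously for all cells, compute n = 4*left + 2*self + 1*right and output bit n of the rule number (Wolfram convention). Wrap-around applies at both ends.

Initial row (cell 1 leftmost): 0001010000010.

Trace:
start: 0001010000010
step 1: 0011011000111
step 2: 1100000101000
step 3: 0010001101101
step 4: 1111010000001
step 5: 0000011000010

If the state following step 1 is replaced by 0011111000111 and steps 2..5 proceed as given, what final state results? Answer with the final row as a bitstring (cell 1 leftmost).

0000011000010

state after step 1 := 0011111000111
step 2: 1100000101000
step 3: 0010001101101
step 4: 1111010000001
step 5: 0000011000010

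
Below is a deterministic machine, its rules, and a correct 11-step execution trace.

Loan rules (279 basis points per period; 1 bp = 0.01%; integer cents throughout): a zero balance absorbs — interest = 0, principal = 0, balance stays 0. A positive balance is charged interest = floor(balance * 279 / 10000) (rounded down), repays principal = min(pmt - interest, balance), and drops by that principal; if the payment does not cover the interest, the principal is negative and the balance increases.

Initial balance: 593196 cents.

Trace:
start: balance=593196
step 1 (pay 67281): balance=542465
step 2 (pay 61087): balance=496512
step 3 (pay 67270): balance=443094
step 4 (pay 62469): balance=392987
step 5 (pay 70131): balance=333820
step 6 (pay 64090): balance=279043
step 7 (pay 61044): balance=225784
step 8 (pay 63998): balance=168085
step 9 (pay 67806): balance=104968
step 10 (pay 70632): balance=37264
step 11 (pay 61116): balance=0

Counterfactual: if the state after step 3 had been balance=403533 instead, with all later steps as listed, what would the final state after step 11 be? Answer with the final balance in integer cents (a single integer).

0

state after step 3 := balance=403533
step 4 (pay 62469): balance=352322
step 5 (pay 70131): balance=292020
step 6 (pay 64090): balance=236077
step 7 (pay 61044): balance=181619
step 8 (pay 63998): balance=122688
step 9 (pay 67806): balance=58304
step 10 (pay 70632): balance=0
step 11 (pay 61116): balance=0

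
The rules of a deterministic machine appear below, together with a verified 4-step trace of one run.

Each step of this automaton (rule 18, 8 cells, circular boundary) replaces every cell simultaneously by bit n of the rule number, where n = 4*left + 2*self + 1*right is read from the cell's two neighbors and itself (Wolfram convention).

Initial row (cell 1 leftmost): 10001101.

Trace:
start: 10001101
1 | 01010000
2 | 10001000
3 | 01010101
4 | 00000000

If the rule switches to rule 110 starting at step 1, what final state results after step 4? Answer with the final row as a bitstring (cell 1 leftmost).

(re-executing steps 1..4 under rule 110; state before step 1: 10001101)
1 | 10011111
2 | 10110000
3 | 11110001
4 | 00010011

00010011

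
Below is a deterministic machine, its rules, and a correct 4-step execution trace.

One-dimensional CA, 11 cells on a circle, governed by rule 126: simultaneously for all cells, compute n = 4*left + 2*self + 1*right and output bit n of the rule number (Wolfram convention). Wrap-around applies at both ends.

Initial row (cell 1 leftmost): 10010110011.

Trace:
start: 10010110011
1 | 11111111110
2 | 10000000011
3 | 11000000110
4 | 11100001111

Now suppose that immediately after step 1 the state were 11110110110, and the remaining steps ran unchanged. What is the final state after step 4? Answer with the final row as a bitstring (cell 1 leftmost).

10011000001

state after step 1 := 11110110110
2 | 10011111111
3 | 11110000000
4 | 10011000001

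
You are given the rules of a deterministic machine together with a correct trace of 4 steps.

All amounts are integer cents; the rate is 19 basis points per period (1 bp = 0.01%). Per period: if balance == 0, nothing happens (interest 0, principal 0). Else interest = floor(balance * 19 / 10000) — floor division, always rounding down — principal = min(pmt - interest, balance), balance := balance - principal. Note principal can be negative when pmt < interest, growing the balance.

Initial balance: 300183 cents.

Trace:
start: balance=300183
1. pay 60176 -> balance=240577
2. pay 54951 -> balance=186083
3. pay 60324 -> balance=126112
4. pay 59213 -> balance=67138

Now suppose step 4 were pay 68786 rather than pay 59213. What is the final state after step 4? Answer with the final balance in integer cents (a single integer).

(re-executing from step 4 with the substitution; state before step 4: balance=126112)
4. pay 68786 -> balance=57565

57565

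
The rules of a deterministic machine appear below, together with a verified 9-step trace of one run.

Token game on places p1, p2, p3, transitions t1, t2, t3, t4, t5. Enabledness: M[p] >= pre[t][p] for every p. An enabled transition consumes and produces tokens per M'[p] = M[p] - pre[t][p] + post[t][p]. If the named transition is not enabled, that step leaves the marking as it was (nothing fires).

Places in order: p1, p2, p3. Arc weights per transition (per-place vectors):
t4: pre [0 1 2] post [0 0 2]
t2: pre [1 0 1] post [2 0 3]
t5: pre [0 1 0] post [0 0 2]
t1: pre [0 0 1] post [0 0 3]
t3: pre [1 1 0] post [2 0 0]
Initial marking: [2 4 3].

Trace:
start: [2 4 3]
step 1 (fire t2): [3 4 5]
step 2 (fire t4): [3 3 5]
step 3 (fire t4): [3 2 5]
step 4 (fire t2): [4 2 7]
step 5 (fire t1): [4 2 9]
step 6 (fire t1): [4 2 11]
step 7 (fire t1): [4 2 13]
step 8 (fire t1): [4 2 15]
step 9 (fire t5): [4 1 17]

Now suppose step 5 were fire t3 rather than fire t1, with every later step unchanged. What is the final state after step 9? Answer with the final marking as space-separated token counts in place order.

5 0 15

(re-executing from step 5 with the substitution; state before step 5: [4 2 7])
step 5 (fire t3): [5 1 7]
step 6 (fire t1): [5 1 9]
step 7 (fire t1): [5 1 11]
step 8 (fire t1): [5 1 13]
step 9 (fire t5): [5 0 15]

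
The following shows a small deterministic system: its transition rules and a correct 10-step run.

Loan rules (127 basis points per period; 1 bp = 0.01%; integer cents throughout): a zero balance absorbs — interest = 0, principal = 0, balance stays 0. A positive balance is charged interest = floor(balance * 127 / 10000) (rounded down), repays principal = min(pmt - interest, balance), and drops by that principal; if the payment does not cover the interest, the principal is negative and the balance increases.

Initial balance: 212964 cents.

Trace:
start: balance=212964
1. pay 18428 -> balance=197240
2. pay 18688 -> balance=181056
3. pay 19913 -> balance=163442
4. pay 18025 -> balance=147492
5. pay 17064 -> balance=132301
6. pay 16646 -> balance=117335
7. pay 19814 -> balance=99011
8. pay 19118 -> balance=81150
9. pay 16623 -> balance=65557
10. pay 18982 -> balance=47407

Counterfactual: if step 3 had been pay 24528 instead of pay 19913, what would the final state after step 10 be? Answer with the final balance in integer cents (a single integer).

(re-executing from step 3 with the substitution; state before step 3: balance=181056)
3. pay 24528 -> balance=158827
4. pay 18025 -> balance=142819
5. pay 17064 -> balance=127568
6. pay 16646 -> balance=112542
7. pay 19814 -> balance=94157
8. pay 19118 -> balance=76234
9. pay 16623 -> balance=60579
10. pay 18982 -> balance=42366

42366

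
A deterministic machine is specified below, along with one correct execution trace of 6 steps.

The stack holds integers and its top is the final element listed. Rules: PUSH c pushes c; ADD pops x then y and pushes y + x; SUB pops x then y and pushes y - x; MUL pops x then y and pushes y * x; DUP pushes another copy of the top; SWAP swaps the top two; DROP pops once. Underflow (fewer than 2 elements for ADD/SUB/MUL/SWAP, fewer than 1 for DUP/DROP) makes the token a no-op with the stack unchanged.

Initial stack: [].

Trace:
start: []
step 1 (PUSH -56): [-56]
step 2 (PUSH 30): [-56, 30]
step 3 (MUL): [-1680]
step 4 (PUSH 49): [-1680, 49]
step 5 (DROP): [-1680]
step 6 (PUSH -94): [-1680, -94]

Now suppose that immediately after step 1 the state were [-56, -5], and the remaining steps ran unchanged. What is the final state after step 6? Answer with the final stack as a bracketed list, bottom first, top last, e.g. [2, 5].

state after step 1 := [-56, -5]
step 2 (PUSH 30): [-56, -5, 30]
step 3 (MUL): [-56, -150]
step 4 (PUSH 49): [-56, -150, 49]
step 5 (DROP): [-56, -150]
step 6 (PUSH -94): [-56, -150, -94]

[-56, -150, -94]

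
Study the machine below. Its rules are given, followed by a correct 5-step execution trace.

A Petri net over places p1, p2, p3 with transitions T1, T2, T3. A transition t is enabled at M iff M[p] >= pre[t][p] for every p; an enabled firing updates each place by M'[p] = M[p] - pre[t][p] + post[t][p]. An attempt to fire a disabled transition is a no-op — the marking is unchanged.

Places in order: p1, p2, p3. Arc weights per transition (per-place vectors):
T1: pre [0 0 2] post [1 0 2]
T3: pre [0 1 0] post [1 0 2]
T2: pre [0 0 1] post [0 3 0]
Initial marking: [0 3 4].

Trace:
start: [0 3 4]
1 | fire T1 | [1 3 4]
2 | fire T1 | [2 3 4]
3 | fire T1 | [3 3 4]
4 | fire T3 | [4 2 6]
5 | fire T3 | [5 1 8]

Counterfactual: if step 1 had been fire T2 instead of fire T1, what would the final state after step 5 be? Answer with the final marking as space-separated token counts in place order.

(re-executing from step 1 with the substitution; state before step 1: [0 3 4])
1 | fire T2 | [0 6 3]
2 | fire T1 | [1 6 3]
3 | fire T1 | [2 6 3]
4 | fire T3 | [3 5 5]
5 | fire T3 | [4 4 7]

4 4 7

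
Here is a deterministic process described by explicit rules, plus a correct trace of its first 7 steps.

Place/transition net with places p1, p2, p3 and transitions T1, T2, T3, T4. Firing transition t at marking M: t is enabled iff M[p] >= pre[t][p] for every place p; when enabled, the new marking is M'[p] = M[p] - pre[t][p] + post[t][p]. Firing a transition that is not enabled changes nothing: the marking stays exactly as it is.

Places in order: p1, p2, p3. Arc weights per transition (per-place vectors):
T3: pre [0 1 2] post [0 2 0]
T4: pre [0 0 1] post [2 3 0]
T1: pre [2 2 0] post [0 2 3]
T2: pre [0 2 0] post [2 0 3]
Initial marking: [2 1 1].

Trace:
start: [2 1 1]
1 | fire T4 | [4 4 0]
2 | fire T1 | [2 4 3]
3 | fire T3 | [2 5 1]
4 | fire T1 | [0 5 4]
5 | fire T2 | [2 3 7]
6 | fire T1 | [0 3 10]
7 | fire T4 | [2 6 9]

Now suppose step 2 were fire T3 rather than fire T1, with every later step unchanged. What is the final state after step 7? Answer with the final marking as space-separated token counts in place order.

4 5 8

(re-executing from step 2 with the substitution; state before step 2: [4 4 0])
2 | fire T3 | [4 4 0]
3 | fire T3 | [4 4 0]
4 | fire T1 | [2 4 3]
5 | fire T2 | [4 2 6]
6 | fire T1 | [2 2 9]
7 | fire T4 | [4 5 8]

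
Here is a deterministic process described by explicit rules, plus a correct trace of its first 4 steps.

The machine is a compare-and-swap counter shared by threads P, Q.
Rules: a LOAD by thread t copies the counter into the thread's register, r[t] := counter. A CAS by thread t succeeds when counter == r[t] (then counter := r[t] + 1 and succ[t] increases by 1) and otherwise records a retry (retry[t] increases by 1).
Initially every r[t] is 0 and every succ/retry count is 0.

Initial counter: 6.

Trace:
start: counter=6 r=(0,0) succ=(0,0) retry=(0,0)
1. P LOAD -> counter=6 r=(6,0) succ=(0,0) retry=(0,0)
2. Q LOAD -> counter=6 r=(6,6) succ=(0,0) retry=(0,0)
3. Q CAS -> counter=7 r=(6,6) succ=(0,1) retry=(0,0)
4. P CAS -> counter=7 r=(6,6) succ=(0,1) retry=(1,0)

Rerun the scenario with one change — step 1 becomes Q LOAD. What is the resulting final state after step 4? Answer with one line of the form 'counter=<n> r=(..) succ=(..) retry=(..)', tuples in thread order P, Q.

counter=7 r=(0,6) succ=(0,1) retry=(1,0)

(re-executing from step 1 with the substitution; state before step 1: counter=6 r=(0,0) succ=(0,0) retry=(0,0))
1. Q LOAD -> counter=6 r=(0,6) succ=(0,0) retry=(0,0)
2. Q LOAD -> counter=6 r=(0,6) succ=(0,0) retry=(0,0)
3. Q CAS -> counter=7 r=(0,6) succ=(0,1) retry=(0,0)
4. P CAS -> counter=7 r=(0,6) succ=(0,1) retry=(1,0)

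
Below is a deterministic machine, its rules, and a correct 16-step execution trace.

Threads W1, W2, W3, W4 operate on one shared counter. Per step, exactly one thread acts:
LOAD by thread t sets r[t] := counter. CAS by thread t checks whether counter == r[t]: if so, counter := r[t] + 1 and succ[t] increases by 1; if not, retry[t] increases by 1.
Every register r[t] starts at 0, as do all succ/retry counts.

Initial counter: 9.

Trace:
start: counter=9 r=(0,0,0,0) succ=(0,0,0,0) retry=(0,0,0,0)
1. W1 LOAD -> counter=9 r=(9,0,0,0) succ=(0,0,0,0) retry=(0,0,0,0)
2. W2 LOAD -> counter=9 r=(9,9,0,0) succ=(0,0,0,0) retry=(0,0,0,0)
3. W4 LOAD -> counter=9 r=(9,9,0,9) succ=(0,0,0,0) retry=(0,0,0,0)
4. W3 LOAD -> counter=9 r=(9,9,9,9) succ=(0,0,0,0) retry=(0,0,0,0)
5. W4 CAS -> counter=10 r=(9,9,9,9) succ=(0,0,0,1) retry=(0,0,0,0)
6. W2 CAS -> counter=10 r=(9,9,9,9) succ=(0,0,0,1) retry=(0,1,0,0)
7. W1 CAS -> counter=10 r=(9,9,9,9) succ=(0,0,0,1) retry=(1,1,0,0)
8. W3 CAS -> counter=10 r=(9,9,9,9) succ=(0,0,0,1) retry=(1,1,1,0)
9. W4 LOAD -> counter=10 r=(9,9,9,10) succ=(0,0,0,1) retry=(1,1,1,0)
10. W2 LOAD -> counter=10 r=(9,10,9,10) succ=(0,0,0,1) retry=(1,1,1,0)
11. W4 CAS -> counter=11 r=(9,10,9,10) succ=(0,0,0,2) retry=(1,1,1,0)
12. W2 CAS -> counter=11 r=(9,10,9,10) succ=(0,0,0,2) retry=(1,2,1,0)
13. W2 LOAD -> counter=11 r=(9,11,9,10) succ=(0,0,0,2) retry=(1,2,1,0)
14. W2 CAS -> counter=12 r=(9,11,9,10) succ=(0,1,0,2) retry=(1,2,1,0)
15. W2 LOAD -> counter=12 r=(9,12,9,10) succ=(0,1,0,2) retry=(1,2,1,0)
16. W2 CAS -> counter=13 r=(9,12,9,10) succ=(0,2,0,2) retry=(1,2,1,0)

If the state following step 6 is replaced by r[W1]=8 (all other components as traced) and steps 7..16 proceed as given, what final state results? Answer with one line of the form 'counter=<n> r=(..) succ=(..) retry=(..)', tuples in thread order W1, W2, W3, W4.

counter=13 r=(8,12,9,10) succ=(0,2,0,2) retry=(1,2,1,0)

state after step 6 := counter=10 r=(8,9,9,9) succ=(0,0,0,1) retry=(0,1,0,0)
7. W1 CAS -> counter=10 r=(8,9,9,9) succ=(0,0,0,1) retry=(1,1,0,0)
8. W3 CAS -> counter=10 r=(8,9,9,9) succ=(0,0,0,1) retry=(1,1,1,0)
9. W4 LOAD -> counter=10 r=(8,9,9,10) succ=(0,0,0,1) retry=(1,1,1,0)
10. W2 LOAD -> counter=10 r=(8,10,9,10) succ=(0,0,0,1) retry=(1,1,1,0)
11. W4 CAS -> counter=11 r=(8,10,9,10) succ=(0,0,0,2) retry=(1,1,1,0)
12. W2 CAS -> counter=11 r=(8,10,9,10) succ=(0,0,0,2) retry=(1,2,1,0)
13. W2 LOAD -> counter=11 r=(8,11,9,10) succ=(0,0,0,2) retry=(1,2,1,0)
14. W2 CAS -> counter=12 r=(8,11,9,10) succ=(0,1,0,2) retry=(1,2,1,0)
15. W2 LOAD -> counter=12 r=(8,12,9,10) succ=(0,1,0,2) retry=(1,2,1,0)
16. W2 CAS -> counter=13 r=(8,12,9,10) succ=(0,2,0,2) retry=(1,2,1,0)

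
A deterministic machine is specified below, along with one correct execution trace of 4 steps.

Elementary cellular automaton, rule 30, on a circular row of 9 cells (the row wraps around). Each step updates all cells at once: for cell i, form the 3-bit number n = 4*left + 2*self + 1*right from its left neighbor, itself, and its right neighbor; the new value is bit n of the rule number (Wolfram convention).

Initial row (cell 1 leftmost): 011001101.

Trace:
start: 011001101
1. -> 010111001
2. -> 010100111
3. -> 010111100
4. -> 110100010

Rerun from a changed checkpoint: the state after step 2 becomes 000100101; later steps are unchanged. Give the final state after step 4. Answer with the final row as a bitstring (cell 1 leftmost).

001000001

state after step 2 := 000100101
3. -> 101111101
4. -> 001000001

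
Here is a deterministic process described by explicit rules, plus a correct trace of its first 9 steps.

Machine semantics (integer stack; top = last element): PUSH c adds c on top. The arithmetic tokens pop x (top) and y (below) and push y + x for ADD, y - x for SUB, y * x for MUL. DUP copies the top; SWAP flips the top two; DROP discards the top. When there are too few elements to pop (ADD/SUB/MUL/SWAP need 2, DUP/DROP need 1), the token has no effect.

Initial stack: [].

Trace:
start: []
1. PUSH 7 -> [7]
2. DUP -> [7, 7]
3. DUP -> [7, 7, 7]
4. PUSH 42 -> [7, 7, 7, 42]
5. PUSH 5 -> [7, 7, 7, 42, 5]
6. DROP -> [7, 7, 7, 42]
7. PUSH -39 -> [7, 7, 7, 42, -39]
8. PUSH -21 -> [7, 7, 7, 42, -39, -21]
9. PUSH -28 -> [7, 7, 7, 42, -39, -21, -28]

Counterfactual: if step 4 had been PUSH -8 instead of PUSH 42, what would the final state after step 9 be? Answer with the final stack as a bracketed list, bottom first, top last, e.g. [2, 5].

(re-executing from step 4 with the substitution; state before step 4: [7, 7, 7])
4. PUSH -8 -> [7, 7, 7, -8]
5. PUSH 5 -> [7, 7, 7, -8, 5]
6. DROP -> [7, 7, 7, -8]
7. PUSH -39 -> [7, 7, 7, -8, -39]
8. PUSH -21 -> [7, 7, 7, -8, -39, -21]
9. PUSH -28 -> [7, 7, 7, -8, -39, -21, -28]

[7, 7, 7, -8, -39, -21, -28]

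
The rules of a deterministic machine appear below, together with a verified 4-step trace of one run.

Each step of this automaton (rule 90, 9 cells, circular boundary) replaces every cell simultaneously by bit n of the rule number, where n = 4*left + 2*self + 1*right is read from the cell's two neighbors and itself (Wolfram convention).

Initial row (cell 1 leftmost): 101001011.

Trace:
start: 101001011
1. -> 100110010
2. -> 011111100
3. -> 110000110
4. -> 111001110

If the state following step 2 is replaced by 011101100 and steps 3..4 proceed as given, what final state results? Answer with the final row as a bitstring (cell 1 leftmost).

state after step 2 := 011101100
3. -> 110101110
4. -> 110001010

110001010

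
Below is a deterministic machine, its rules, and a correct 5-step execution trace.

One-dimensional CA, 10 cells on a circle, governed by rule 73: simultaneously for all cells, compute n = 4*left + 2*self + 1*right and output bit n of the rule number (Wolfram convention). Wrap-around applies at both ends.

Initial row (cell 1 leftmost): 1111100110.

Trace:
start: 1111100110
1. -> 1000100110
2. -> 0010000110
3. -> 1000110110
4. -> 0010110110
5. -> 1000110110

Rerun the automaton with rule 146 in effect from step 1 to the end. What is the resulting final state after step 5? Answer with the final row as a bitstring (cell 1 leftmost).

(re-executing steps 1..5 under rule 146; state before step 1: 1111100110)
1. -> 0111011000
2. -> 1010000100
3. -> 0001001011
4. -> 1010110000
5. -> 0000001001

0000001001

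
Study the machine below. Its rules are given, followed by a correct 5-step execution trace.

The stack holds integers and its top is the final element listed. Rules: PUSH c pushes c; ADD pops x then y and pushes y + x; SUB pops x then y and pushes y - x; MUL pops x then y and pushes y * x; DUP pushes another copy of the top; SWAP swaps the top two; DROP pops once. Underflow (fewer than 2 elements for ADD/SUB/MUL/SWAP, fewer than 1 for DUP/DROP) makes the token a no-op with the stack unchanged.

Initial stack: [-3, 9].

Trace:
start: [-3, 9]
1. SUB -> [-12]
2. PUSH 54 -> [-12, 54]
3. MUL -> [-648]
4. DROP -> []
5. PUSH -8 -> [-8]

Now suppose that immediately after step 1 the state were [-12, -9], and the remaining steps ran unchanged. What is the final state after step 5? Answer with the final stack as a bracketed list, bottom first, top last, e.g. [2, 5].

state after step 1 := [-12, -9]
2. PUSH 54 -> [-12, -9, 54]
3. MUL -> [-12, -486]
4. DROP -> [-12]
5. PUSH -8 -> [-12, -8]

[-12, -8]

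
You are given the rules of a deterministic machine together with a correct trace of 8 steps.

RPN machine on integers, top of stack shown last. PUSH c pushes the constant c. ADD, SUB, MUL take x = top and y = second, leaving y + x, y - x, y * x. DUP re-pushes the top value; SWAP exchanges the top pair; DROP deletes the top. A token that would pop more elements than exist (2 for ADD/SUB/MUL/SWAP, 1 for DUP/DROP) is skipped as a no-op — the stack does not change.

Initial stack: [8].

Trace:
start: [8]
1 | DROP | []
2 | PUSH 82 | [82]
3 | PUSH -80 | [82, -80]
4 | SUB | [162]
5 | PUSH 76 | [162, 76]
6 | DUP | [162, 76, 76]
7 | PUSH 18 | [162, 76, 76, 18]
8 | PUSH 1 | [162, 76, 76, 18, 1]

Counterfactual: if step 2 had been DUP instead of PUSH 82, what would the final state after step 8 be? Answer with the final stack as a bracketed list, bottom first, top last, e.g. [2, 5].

(re-executing from step 2 with the substitution; state before step 2: [])
2 | DUP | []
3 | PUSH -80 | [-80]
4 | SUB | [-80]
5 | PUSH 76 | [-80, 76]
6 | DUP | [-80, 76, 76]
7 | PUSH 18 | [-80, 76, 76, 18]
8 | PUSH 1 | [-80, 76, 76, 18, 1]

[-80, 76, 76, 18, 1]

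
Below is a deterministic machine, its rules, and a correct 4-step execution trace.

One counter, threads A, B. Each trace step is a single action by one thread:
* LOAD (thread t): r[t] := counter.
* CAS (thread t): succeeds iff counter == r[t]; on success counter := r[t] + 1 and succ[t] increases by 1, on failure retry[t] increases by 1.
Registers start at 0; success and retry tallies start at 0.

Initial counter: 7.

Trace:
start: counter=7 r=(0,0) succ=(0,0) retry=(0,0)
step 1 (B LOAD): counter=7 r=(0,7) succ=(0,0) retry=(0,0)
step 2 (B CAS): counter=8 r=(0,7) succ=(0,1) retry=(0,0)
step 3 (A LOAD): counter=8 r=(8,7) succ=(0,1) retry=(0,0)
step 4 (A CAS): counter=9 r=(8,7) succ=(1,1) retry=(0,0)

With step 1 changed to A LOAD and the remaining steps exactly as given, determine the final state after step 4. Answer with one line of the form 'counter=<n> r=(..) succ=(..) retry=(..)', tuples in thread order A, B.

(re-executing from step 1 with the substitution; state before step 1: counter=7 r=(0,0) succ=(0,0) retry=(0,0))
step 1 (A LOAD): counter=7 r=(7,0) succ=(0,0) retry=(0,0)
step 2 (B CAS): counter=7 r=(7,0) succ=(0,0) retry=(0,1)
step 3 (A LOAD): counter=7 r=(7,0) succ=(0,0) retry=(0,1)
step 4 (A CAS): counter=8 r=(7,0) succ=(1,0) retry=(0,1)

counter=8 r=(7,0) succ=(1,0) retry=(0,1)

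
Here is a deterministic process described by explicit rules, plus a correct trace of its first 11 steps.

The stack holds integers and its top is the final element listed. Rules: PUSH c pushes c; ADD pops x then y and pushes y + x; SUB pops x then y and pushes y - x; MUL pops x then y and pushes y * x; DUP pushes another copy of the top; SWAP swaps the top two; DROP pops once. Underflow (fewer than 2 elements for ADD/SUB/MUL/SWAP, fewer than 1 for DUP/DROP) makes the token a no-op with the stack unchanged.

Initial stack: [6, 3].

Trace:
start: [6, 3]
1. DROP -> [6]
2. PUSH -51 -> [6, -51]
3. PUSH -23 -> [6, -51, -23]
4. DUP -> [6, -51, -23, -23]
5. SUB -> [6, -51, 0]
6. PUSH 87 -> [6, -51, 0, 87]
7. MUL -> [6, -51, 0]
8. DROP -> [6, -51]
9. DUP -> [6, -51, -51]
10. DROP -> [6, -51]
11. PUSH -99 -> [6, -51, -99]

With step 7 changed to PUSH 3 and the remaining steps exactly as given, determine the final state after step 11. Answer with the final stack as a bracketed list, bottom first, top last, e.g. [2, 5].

[6, -51, 0, 87, -99]

(re-executing from step 7 with the substitution; state before step 7: [6, -51, 0, 87])
7. PUSH 3 -> [6, -51, 0, 87, 3]
8. DROP -> [6, -51, 0, 87]
9. DUP -> [6, -51, 0, 87, 87]
10. DROP -> [6, -51, 0, 87]
11. PUSH -99 -> [6, -51, 0, 87, -99]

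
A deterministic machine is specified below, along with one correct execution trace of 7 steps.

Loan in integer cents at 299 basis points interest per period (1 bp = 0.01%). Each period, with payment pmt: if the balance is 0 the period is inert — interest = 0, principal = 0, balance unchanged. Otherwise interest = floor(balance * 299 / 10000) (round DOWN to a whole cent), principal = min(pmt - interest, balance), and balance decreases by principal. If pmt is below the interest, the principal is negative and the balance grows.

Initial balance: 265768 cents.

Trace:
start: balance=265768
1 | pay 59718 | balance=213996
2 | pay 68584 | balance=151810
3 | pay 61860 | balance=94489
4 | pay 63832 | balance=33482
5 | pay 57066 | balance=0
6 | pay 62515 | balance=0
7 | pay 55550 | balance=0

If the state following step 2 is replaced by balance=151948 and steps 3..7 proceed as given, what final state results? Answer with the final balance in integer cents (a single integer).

0

state after step 2 := balance=151948
3 | pay 61860 | balance=94631
4 | pay 63832 | balance=33628
5 | pay 57066 | balance=0
6 | pay 62515 | balance=0
7 | pay 55550 | balance=0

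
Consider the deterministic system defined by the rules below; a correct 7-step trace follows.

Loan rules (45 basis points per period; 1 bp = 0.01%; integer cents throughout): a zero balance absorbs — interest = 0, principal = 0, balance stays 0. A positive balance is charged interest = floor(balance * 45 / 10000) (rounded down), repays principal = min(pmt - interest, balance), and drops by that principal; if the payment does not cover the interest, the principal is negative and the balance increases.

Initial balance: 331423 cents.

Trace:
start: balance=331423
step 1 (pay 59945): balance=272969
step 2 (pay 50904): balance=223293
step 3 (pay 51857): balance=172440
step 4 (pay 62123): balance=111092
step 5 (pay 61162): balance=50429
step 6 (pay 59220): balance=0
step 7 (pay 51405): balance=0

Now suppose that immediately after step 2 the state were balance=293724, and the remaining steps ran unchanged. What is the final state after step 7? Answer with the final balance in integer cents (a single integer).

12023

state after step 2 := balance=293724
step 3 (pay 51857): balance=243188
step 4 (pay 62123): balance=182159
step 5 (pay 61162): balance=121816
step 6 (pay 59220): balance=63144
step 7 (pay 51405): balance=12023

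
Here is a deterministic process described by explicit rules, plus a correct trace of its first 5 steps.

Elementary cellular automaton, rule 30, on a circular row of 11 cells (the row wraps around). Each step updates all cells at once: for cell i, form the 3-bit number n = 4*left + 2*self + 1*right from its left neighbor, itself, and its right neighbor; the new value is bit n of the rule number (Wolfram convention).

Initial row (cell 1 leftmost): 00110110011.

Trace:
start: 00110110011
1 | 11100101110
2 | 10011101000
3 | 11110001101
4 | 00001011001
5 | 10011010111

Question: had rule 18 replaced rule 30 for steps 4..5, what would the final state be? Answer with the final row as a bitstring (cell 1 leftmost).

(re-executing steps 4..5 under rule 18; state before step 4: 11110001101)
4 | 00001010000
5 | 00010001000

00010001000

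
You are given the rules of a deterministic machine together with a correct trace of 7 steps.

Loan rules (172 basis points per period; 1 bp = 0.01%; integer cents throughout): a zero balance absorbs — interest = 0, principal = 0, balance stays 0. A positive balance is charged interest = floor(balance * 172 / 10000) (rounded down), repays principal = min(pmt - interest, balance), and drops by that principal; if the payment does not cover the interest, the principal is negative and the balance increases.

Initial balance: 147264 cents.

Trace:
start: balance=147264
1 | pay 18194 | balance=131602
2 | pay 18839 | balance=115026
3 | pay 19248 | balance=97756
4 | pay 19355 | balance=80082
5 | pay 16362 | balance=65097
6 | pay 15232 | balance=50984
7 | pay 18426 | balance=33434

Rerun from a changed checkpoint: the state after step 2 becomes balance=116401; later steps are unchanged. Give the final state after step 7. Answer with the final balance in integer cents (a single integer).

34932

state after step 2 := balance=116401
3 | pay 19248 | balance=99155
4 | pay 19355 | balance=81505
5 | pay 16362 | balance=66544
6 | pay 15232 | balance=52456
7 | pay 18426 | balance=34932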